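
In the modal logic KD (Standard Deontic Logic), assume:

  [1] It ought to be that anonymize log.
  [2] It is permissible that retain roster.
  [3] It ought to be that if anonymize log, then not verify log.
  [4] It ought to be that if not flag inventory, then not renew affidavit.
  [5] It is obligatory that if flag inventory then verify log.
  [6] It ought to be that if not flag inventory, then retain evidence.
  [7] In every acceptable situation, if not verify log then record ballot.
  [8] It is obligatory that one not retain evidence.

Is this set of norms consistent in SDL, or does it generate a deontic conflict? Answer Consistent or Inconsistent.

Premise 8 gives O(¬retain_evidence).
Premise 6 is O(¬flag_inventory → retain_evidence); contrapositively O(¬retain_evidence → flag_inventory). Since O(¬retain_evidence) holds, K gives O(flag_inventory).
Applying K to premise 5 (O(flag_inventory → verify_log)) and O(flag_inventory) yields O(verify_log).
The contrapositive of premise 3 (O(anonymize_log → ¬verify_log)) is O(verify_log → ¬anonymize_log), and O(verify_log) is already established, so O(¬anonymize_log).
But premise 1 directly asserts O(anonymize_log).
We now have both O(¬anonymize_log) and O(anonymize_log) — anonymize_log is simultaneously obligatory and forbidden, violating the D-axiom.

Inconsistent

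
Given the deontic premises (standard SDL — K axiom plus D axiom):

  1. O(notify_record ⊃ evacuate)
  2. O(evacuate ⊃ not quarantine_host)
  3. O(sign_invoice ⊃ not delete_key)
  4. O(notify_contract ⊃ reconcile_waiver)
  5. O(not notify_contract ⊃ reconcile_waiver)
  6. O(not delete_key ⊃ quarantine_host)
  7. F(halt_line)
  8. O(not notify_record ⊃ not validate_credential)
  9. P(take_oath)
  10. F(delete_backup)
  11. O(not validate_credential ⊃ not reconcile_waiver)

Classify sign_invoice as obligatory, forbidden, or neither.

Premises 5 and 4 cover both cases: O(not notify_contract ⊃ reconcile_waiver) and O(notify_contract ⊃ reconcile_waiver). Since not notify_contract ∨ notify_contract is a tautology, O(reconcile_waiver) follows.
The contrapositive of premise 11 (O(not validate_credential ⊃ not reconcile_waiver)) is O(reconcile_waiver ⊃ validate_credential), and O(reconcile_waiver) is already established, so O(validate_credential).
The contrapositive of premise 8 (O(not notify_record ⊃ not validate_credential)) is O(validate_credential ⊃ notify_record), and O(validate_credential) is already established, so O(notify_record).
Premise 1 is O(notify_record ⊃ evacuate); since O(notify_record), deontic closure gives O(evacuate).
Premise 2 is O(evacuate ⊃ not quarantine_host); since O(evacuate), deontic closure gives O(not quarantine_host).
Premise 6 is O(not delete_key ⊃ quarantine_host); contrapositively O(not quarantine_host ⊃ delete_key). Since O(not quarantine_host) holds, K gives O(delete_key).
Premise 3, O(sign_invoice ⊃ not delete_key), contraposes to O(delete_key ⊃ not sign_invoice); with O(delete_key) we get O(not sign_invoice).
Premises 7, 9, 10 do not contribute to this derivation.
Thus O(not sign_invoice), which is F(sign_invoice): sign_invoice is forbidden.

Forbidden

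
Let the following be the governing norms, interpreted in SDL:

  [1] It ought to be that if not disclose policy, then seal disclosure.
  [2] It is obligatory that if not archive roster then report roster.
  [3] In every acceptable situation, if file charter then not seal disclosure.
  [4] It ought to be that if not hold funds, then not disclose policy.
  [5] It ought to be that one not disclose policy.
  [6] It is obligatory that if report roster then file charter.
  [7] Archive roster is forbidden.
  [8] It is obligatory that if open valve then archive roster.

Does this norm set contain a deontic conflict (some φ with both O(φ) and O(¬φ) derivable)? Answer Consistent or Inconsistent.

Premise 5 gives O(¬disclose_policy).
With premise 1, O(¬disclose_policy → seal_disclosure), the K-axiom yields O(seal_disclosure).
Premise 3 is O(file_charter → ¬seal_disclosure); contrapositively O(seal_disclosure → ¬file_charter). Since O(seal_disclosure) holds, K gives O(¬file_charter).
The contrapositive of premise 6 (O(report_roster → file_charter)) is O(¬file_charter → ¬report_roster), and O(¬file_charter) is already established, so O(¬report_roster).
The contrapositive of premise 2 (O(¬archive_roster → report_roster)) is O(¬report_roster → archive_roster), and O(¬report_roster) is already established, so O(archive_roster).
However, F(archive_roster) at premise 7 amounts to O(¬archive_roster).
We now have both O(archive_roster) and O(¬archive_roster) — archive_roster is simultaneously obligatory and forbidden, violating the D-axiom.

Inconsistent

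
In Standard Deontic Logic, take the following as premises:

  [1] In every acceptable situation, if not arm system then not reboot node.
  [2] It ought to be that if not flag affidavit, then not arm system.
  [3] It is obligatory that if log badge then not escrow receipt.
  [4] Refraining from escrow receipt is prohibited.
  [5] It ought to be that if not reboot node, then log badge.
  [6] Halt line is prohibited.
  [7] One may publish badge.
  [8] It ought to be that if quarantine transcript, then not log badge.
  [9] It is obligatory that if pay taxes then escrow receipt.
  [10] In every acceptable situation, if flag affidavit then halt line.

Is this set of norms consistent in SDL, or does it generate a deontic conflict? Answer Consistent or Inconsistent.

F(¬escrow_receipt) at premise 4 means O(escrow_receipt).
Premise 3 is O(log_badge → ¬escrow_receipt); contrapositively O(escrow_receipt → ¬log_badge). Since O(escrow_receipt) holds, K gives O(¬log_badge).
Premise 5, O(¬reboot_node → log_badge), contraposes to O(¬log_badge → reboot_node); with O(¬log_badge) we get O(reboot_node).
Premise 1, O(¬arm_system → ¬reboot_node), contraposes to O(reboot_node → arm_system); with O(reboot_node) we get O(arm_system).
Premise 2, O(¬flag_affidavit → ¬arm_system), contraposes to O(arm_system → flag_affidavit); with O(arm_system) we get O(flag_affidavit).
Applying K to premise 10 (O(flag_affidavit → halt_line)) and O(flag_affidavit) yields O(halt_line).
However, F(halt_line) at premise 6 amounts to O(¬halt_line).
We now have both O(halt_line) and O(¬halt_line) — halt_line is simultaneously obligatory and forbidden, violating the D-axiom.

Inconsistent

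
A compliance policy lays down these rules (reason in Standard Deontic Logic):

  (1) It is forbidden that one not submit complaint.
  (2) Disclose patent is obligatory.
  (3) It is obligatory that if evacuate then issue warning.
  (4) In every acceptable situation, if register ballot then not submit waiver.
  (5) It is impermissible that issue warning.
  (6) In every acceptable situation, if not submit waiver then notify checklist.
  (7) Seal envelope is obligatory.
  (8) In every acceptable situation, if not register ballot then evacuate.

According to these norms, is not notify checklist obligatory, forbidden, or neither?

Premise 5, F(issue_warning), is equivalent to O(¬issue_warning).
Premise 3 is O(evacuate → issue_warning); contrapositively O(¬issue_warning → ¬evacuate). Since O(¬issue_warning) holds, K gives O(¬evacuate).
Premise 8 is O(¬register_ballot → evacuate); contrapositively O(¬evacuate → register_ballot). Since O(¬evacuate) holds, K gives O(register_ballot).
From O(register_ballot) and premise 4, O(register_ballot → ¬submit_waiver), we obtain O(¬submit_waiver).
Premise 6 is O(¬submit_waiver → notify_checklist); since O(¬submit_waiver), deontic closure gives O(notify_checklist).
Premises 1, 2, 7 do not contribute to this derivation.
Thus O(notify_checklist), which is F(¬notify_checklist): ¬notify_checklist is forbidden.

Forbidden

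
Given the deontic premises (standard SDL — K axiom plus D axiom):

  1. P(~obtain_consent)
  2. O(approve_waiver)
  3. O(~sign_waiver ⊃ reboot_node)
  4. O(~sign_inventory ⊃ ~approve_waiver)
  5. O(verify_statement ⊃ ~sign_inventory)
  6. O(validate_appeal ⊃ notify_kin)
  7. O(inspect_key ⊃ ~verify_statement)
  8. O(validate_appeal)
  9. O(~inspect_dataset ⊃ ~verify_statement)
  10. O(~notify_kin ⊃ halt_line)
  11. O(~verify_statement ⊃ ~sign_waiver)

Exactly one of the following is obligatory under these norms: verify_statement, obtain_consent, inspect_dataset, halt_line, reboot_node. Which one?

Premise 2 states O(approve_waiver) outright.
Premise 4 is O(~sign_inventory ⊃ ~approve_waiver); contrapositively O(approve_waiver ⊃ sign_inventory). Since O(approve_waiver) holds, K gives O(sign_inventory).
Premise 5, O(verify_statement ⊃ ~sign_inventory), contraposes to O(sign_inventory ⊃ ~verify_statement); with O(sign_inventory) we get O(~verify_statement).
Applying K to premise 11 (O(~verify_statement ⊃ ~sign_waiver)) and O(~verify_statement) yields O(~sign_waiver).
Applying K to premise 3 (O(~sign_waiver ⊃ reboot_node)) and O(~sign_waiver) yields O(reboot_node).
So O(reboot_node) holds — reboot_node is obligatory. None of the other listed options is made obligatory by any chain of premises.

reboot_node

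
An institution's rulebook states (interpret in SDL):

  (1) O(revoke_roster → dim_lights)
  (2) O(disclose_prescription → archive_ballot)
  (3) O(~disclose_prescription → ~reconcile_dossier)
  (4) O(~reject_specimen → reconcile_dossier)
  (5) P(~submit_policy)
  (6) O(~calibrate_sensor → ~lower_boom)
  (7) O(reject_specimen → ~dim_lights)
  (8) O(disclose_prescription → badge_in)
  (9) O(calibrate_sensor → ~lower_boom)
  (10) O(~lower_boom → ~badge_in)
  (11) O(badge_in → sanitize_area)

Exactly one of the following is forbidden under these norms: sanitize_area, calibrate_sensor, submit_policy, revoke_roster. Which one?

revoke_roster

By case analysis on ~calibrate_sensor: premise 6 gives O(~calibrate_sensor → ~lower_boom) and premise 9 gives O(calibrate_sensor → ~lower_boom), so O(~lower_boom) either way.
Premise 10 is O(~lower_boom → ~badge_in); since O(~lower_boom), deontic closure gives O(~badge_in).
The contrapositive of premise 8 (O(disclose_prescription → badge_in)) is O(~badge_in → ~disclose_prescription), and O(~badge_in) is already established, so O(~disclose_prescription).
Applying K to premise 3 (O(~disclose_prescription → ~reconcile_dossier)) and O(~disclose_prescription) yields O(~reconcile_dossier).
The contrapositive of premise 4 (O(~reject_specimen → reconcile_dossier)) is O(~reconcile_dossier → reject_specimen), and O(~reconcile_dossier) is already established, so O(reject_specimen).
With premise 7, O(reject_specimen → ~dim_lights), the K-axiom yields O(~dim_lights).
Premise 1, O(revoke_roster → dim_lights), contraposes to O(~dim_lights → ~revoke_roster); with O(~dim_lights) we get O(~revoke_roster).
So O(~revoke_roster) holds, i.e. revoke_roster is forbidden. None of the other listed options is forbidden under the premises.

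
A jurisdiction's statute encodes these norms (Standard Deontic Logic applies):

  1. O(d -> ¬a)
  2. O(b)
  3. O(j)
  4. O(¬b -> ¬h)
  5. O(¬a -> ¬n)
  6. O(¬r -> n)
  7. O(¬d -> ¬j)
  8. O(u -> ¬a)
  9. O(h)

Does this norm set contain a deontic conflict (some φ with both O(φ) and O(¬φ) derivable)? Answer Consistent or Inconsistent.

Consistent

Premise 4 is O(¬b -> ¬h), but O(¬b) is not derivable from the premises, so it does not yield O(¬h).
So O(¬h) is not derivable, and the apparent clash with O(h) does not arise.
A world satisfying every obligation exists (e.g. a=false, b=true, d=true, h=true, j=true, n=false, r=true, u=false); no atom is both obligatory and forbidden, so the set is consistent.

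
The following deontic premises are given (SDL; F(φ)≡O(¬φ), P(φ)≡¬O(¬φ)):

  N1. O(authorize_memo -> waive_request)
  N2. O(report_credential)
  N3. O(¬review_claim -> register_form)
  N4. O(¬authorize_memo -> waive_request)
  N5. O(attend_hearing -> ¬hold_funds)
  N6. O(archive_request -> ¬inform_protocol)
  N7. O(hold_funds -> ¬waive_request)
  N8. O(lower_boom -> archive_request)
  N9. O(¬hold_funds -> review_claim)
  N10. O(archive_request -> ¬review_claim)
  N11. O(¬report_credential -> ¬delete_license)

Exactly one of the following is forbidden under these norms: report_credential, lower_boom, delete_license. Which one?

Premises 4 and 1 are O(¬authorize_memo -> waive_request) and O(authorize_memo -> waive_request); every ideal world satisfies ¬authorize_memo or authorize_memo, so in either case waive_request holds — hence O(waive_request).
The contrapositive of premise 7 (O(hold_funds -> ¬waive_request)) is O(waive_request -> ¬hold_funds), and O(waive_request) is already established, so O(¬hold_funds).
Premise 9 is O(¬hold_funds -> review_claim); since O(¬hold_funds), deontic closure gives O(review_claim).
Premise 10, O(archive_request -> ¬review_claim), contraposes to O(review_claim -> ¬archive_request); with O(review_claim) we get O(¬archive_request).
The contrapositive of premise 8 (O(lower_boom -> archive_request)) is O(¬archive_request -> ¬lower_boom), and O(¬archive_request) is already established, so O(¬lower_boom).
So O(¬lower_boom) holds, i.e. lower_boom is forbidden. None of the other listed options is forbidden under the premises.

lower_boom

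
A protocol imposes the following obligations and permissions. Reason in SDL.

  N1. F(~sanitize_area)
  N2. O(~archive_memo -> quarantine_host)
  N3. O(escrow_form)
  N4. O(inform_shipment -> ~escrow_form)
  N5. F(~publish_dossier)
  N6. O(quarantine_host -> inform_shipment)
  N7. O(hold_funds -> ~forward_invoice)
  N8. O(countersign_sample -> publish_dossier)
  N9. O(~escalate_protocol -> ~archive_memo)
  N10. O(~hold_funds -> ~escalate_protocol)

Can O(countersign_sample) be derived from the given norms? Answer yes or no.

Premise 8 is O(countersign_sample -> publish_dossier); even if O(publish_dossier) held, inferring O(countersign_sample) would be affirming the consequent — invalid.
No other premise forces O(countersign_sample). An ideal world satisfying every premise can still have countersign_sample false, so O(countersign_sample) is not derivable.

No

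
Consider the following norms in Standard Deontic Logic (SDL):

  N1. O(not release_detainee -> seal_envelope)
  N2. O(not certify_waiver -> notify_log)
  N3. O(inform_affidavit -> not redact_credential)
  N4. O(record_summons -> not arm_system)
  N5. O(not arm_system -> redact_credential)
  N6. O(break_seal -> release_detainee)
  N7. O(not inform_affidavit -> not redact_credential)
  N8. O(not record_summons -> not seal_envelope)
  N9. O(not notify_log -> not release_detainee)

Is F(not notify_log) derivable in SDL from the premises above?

Yes

Premises 7 and 3 are O(not inform_affidavit -> not redact_credential) and O(inform_affidavit -> not redact_credential); every ideal world satisfies not inform_affidavit or inform_affidavit, so in either case not redact_credential holds — hence O(not redact_credential).
The contrapositive of premise 5 (O(not arm_system -> redact_credential)) is O(not redact_credential -> arm_system), and O(not redact_credential) is already established, so O(arm_system).
Premise 4 is O(record_summons -> not arm_system); contrapositively O(arm_system -> not record_summons). Since O(arm_system) holds, K gives O(not record_summons).
Premise 8 is O(not record_summons -> not seal_envelope); since O(not record_summons), deontic closure gives O(not seal_envelope).
Premise 1, O(not release_detainee -> seal_envelope), contraposes to O(not seal_envelope -> release_detainee); with O(not seal_envelope) we get O(release_detainee).
The contrapositive of premise 9 (O(not notify_log -> not release_detainee)) is O(release_detainee -> notify_log), and O(release_detainee) is already established, so O(notify_log).
Premises 2, 6 do not contribute to this derivation.
So O(notify_log) holds, i.e. F(not notify_log). The claim follows.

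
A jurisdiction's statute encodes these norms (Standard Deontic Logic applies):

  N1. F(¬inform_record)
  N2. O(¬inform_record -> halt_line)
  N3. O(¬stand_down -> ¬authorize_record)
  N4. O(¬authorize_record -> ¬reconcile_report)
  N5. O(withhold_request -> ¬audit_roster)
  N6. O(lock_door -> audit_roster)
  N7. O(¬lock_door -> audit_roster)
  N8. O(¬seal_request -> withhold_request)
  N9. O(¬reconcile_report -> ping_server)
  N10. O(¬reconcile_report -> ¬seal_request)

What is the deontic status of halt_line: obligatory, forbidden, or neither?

Neither

Premise 2 is O(¬inform_record -> halt_line), but O(¬inform_record) is not derivable from the premises, so it does not yield O(halt_line).
No premise or chain of K-axiom applications forces O(halt_line), and none forces O(¬halt_line). So halt_line is neither obligatory nor forbidden under these norms.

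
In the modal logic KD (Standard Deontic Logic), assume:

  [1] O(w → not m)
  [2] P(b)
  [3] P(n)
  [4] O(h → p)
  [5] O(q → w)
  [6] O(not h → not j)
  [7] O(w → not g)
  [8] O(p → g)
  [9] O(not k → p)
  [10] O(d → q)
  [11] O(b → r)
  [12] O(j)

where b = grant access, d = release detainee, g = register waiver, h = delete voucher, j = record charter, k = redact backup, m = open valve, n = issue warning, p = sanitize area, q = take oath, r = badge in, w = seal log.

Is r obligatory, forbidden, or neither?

Premise 11 is O(b → r), but O(b) is not derivable from the premises (the permission P(b) asserts only not O(not b), not O(b)), so it does not yield O(r).
No premise or chain of K-axiom applications forces O(r), and none forces O(not r). So r is neither obligatory nor forbidden under these norms.

Neither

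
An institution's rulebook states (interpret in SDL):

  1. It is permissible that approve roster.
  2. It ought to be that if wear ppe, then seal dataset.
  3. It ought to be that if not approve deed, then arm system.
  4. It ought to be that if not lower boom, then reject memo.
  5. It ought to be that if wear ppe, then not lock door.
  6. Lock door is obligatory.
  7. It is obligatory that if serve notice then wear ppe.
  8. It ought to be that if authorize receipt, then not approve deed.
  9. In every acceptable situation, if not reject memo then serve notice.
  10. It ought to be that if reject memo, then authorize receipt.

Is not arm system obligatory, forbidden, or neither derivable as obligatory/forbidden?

From premise 6 we have O(lock_door).
Premise 5, O(wear_ppe → ¬lock_door), contraposes to O(lock_door → ¬wear_ppe); with O(lock_door) we get O(¬wear_ppe).
Premise 7, O(serve_notice → wear_ppe), contraposes to O(¬wear_ppe → ¬serve_notice); with O(¬wear_ppe) we get O(¬serve_notice).
Premise 9, O(¬reject_memo → serve_notice), contraposes to O(¬serve_notice → reject_memo); with O(¬serve_notice) we get O(reject_memo).
Premise 10 is O(reject_memo → authorize_receipt); since O(reject_memo), deontic closure gives O(authorize_receipt).
Applying K to premise 8 (O(authorize_receipt → ¬approve_deed)) and O(authorize_receipt) yields O(¬approve_deed).
From O(¬approve_deed) and premise 3, O(¬approve_deed → arm_system), we obtain O(arm_system).
Premises 1, 2, 4 do not contribute to this derivation.
Thus O(arm_system), which is F(¬arm_system): ¬arm_system is forbidden.

Forbidden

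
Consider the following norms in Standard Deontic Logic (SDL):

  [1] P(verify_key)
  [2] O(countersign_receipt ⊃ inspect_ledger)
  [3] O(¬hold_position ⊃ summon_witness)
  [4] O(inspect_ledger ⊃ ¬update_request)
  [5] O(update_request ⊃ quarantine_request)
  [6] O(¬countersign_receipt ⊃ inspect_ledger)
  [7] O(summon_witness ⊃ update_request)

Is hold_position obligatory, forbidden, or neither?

Premises 2 and 6 cover both cases: O(countersign_receipt ⊃ inspect_ledger) and O(¬countersign_receipt ⊃ inspect_ledger). Since countersign_receipt ∨ ¬countersign_receipt is a tautology, O(inspect_ledger) follows.
Premise 4 is O(inspect_ledger ⊃ ¬update_request); since O(inspect_ledger), deontic closure gives O(¬update_request).
Premise 7 is O(summon_witness ⊃ update_request); contrapositively O(¬update_request ⊃ ¬summon_witness). Since O(¬update_request) holds, K gives O(¬summon_witness).
Premise 3 is O(¬hold_position ⊃ summon_witness); contrapositively O(¬summon_witness ⊃ hold_position). Since O(¬summon_witness) holds, K gives O(hold_position).
Premises 1, 5 do not contribute to this derivation.
Hence hold_position is obligatory.

Obligatory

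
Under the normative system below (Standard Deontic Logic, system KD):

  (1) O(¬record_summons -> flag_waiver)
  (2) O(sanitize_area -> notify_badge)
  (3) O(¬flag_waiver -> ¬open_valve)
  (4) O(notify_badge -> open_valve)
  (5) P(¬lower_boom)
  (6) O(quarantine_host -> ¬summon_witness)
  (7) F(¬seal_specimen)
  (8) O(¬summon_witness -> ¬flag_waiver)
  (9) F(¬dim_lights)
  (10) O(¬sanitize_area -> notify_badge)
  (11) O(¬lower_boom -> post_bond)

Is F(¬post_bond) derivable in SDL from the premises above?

Premise 11 is O(¬lower_boom -> post_bond), but O(¬lower_boom) is not derivable from the premises (the permission P(¬lower_boom) asserts only ¬O(lower_boom), not O(¬lower_boom)), so it does not yield O(post_bond).
No other premise forces O(post_bond). An ideal world satisfying every premise can still have ¬post_bond true, so F(¬post_bond) is not derivable.

No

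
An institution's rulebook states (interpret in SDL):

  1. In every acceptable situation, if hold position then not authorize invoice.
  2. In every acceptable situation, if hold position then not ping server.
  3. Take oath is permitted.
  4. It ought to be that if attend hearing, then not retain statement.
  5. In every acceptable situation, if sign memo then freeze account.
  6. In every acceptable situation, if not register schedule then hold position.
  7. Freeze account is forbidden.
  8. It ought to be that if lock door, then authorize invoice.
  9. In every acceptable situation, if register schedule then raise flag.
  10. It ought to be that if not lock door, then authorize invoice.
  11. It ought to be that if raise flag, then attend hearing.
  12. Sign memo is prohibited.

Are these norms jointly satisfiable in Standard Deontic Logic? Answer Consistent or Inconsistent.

Premise 5 is O(sign_memo → freeze_account), but O(sign_memo) is not derivable from the premises, so it does not yield O(freeze_account).
So O(freeze_account) is not derivable, and the apparent clash with O(¬freeze_account) does not arise.
A world satisfying every obligation exists (e.g. attend_hearing=true, authorize_invoice=true, freeze_account=false, hold_position=false, lock_door=false, ping_server=false, raise_flag=true, register_schedule=true, retain_statement=false, sign_memo=false, take_oath=false); no atom is both obligatory and forbidden, so the set is consistent.

Consistent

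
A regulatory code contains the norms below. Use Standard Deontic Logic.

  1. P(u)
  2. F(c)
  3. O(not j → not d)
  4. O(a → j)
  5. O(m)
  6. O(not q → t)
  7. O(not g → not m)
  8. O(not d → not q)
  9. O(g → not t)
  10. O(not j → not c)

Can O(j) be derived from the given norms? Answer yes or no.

Premise 5 states O(m) outright.
Premise 7, O(not g → not m), contraposes to O(m → g); with O(m) we get O(g).
Applying K to premise 9 (O(g → not t)) and O(g) yields O(not t).
Premise 6 is O(not q → t); contrapositively O(not t → q). Since O(not t) holds, K gives O(q).
Premise 8 is O(not d → not q); contrapositively O(q → d). Since O(q) holds, K gives O(d).
Premise 3 is O(not j → not d); contrapositively O(d → j). Since O(d) holds, K gives O(j).
Premises 1, 2, 4, 10 do not contribute to this derivation.
So O(j) follows.

Yes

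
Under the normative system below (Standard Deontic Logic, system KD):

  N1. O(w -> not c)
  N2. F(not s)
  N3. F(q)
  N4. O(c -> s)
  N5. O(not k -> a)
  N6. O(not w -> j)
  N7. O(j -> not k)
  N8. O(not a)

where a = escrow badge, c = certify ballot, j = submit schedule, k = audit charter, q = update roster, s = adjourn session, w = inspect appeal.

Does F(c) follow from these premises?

Premise 8 gives O(not a).
Premise 5 is O(not k -> a); contrapositively O(not a -> k). Since O(not a) holds, K gives O(k).
Premise 7, O(j -> not k), contraposes to O(k -> not j); with O(k) we get O(not j).
The contrapositive of premise 6 (O(not w -> j)) is O(not j -> w), and O(not j) is already established, so O(w).
With premise 1, O(w -> not c), the K-axiom yields O(not c).
Premises 2, 3, 4 do not contribute to this derivation.
So O(not c) holds, i.e. F(c). The claim follows.

Yes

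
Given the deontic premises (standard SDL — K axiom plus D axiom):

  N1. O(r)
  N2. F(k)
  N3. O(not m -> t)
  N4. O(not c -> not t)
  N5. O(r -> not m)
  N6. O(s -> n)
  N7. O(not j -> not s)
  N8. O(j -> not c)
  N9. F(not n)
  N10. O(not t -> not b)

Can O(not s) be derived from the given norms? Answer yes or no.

Premise 1 states O(r) outright.
With premise 5, O(r -> not m), the K-axiom yields O(not m).
With premise 3, O(not m -> t), the K-axiom yields O(t).
Premise 4, O(not c -> not t), contraposes to O(t -> c); with O(t) we get O(c).
The contrapositive of premise 8 (O(j -> not c)) is O(c -> not j), and O(c) is already established, so O(not j).
With premise 7, O(not j -> not s), the K-axiom yields O(not s).
Premises 2, 6, 9, 10 do not contribute to this derivation.
So O(not s) follows.

Yes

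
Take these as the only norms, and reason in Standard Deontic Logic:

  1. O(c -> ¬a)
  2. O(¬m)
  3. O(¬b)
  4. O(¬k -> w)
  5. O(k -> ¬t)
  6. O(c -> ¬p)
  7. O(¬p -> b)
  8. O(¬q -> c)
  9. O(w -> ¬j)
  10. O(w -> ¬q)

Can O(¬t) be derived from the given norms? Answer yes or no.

Yes

From premise 3 we have O(¬b).
Premise 7, O(¬p -> b), contraposes to O(¬b -> p); with O(¬b) we get O(p).
Premise 6, O(c -> ¬p), contraposes to O(p -> ¬c); with O(p) we get O(¬c).
The contrapositive of premise 8 (O(¬q -> c)) is O(¬c -> q), and O(¬c) is already established, so O(q).
Premise 10 is O(w -> ¬q); contrapositively O(q -> ¬w). Since O(q) holds, K gives O(¬w).
Premise 4 is O(¬k -> w); contrapositively O(¬w -> k). Since O(¬w) holds, K gives O(k).
Applying K to premise 5 (O(k -> ¬t)) and O(k) yields O(¬t).
Premises 1, 2, 9 do not contribute to this derivation.
So O(¬t) follows.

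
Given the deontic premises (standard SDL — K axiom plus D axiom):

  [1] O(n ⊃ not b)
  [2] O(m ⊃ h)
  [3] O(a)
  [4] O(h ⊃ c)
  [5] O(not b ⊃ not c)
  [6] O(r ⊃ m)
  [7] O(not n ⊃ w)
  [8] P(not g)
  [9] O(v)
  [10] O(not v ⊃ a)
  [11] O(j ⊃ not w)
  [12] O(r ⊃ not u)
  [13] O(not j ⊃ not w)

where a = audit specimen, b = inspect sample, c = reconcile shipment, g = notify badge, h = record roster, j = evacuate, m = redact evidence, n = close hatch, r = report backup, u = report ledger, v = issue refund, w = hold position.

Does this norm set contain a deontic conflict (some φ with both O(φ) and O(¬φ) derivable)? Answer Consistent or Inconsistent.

Premise 10 is O(not v ⊃ a); even if O(a) held, inferring O(not v) would be affirming the consequent — invalid.
So O(not v) is not derivable, and the apparent clash with O(v) does not arise.
A world satisfying every obligation exists (e.g. a=true, b=false, c=false, g=false, h=false, j=false, m=false, n=true, r=false, u=false, v=true, w=false); no atom is both obligatory and forbidden, so the set is consistent.

Consistent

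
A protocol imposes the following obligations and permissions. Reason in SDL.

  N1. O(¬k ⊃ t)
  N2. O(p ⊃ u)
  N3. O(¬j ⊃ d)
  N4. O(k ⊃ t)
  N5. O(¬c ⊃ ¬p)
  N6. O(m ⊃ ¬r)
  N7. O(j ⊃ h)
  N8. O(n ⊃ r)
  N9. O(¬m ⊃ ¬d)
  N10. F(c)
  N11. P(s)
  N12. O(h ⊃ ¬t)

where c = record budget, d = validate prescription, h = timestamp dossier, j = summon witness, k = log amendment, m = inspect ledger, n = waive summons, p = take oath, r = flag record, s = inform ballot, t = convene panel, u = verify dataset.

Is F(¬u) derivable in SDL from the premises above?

No

Premise 2 is O(p ⊃ u), but O(p) is not derivable from the premises, so it does not yield O(u).
No other premise forces O(u). An ideal world satisfying every premise can still have ¬u true, so F(¬u) is not derivable.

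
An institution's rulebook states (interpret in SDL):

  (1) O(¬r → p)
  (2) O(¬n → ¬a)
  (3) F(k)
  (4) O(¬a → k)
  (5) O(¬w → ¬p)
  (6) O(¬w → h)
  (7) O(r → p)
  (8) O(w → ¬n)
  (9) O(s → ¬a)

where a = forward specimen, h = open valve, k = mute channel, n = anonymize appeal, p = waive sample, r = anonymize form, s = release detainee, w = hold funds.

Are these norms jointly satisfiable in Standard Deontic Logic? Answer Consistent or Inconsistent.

Premises 1 and 7 cover both cases: O(¬r → p) and O(r → p). Since ¬r ∨ r is a tautology, O(p) follows.
Premise 5, O(¬w → ¬p), contraposes to O(p → w); with O(p) we get O(w).
Applying K to premise 8 (O(w → ¬n)) and O(w) yields O(¬n).
Premise 2 is O(¬n → ¬a); since O(¬n), deontic closure gives O(¬a).
Applying K to premise 4 (O(¬a → k)) and O(¬a) yields O(k).
However, F(k) at premise 3 amounts to O(¬k).
We now have both O(k) and O(¬k) — k is simultaneously obligatory and forbidden, violating the D-axiom.

Inconsistent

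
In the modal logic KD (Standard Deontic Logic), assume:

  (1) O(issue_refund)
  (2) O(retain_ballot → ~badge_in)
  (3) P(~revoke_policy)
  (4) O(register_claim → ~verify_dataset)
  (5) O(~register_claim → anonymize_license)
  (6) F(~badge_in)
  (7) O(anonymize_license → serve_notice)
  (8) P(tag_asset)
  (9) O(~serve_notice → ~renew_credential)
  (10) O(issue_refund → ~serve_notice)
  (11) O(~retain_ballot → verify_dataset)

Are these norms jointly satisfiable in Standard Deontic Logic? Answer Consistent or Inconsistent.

F(~badge_in) at premise 6 means O(badge_in).
The contrapositive of premise 2 (O(retain_ballot → ~badge_in)) is O(badge_in → ~retain_ballot), and O(badge_in) is already established, so O(~retain_ballot).
Applying K to premise 11 (O(~retain_ballot → verify_dataset)) and O(~retain_ballot) yields O(verify_dataset).
Premise 4, O(register_claim → ~verify_dataset), contraposes to O(verify_dataset → ~register_claim); with O(verify_dataset) we get O(~register_claim).
Applying K to premise 5 (O(~register_claim → anonymize_license)) and O(~register_claim) yields O(anonymize_license).
Premise 7 is O(anonymize_license → serve_notice); since O(anonymize_license), deontic closure gives O(serve_notice).
Premise 10 is O(issue_refund → ~serve_notice); contrapositively O(serve_notice → ~issue_refund). Since O(serve_notice) holds, K gives O(~issue_refund).
But premise 1 directly asserts O(issue_refund).
We now have both O(~issue_refund) and O(issue_refund) — issue_refund is simultaneously obligatory and forbidden, violating the D-axiom.

Inconsistent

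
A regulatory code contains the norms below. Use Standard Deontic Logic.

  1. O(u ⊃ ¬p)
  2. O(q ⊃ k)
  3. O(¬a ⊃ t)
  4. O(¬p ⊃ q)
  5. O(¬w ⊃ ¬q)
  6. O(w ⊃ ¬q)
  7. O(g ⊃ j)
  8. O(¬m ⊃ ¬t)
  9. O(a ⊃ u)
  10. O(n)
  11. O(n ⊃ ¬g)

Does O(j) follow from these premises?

No

Premise 7 is O(g ⊃ j), but O(g) is not derivable from the premises, so it does not yield O(j).
No other premise forces O(j). An ideal world satisfying every premise can still have j false, so O(j) is not derivable.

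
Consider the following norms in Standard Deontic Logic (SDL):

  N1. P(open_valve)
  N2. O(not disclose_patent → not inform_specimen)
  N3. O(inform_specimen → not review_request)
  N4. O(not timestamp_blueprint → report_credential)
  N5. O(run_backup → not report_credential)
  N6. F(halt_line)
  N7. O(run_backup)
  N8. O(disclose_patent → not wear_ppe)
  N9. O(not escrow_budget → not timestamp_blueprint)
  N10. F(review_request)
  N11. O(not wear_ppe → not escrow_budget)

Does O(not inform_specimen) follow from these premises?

From premise 7 we have O(run_backup).
Applying K to premise 5 (O(run_backup → not report_credential)) and O(run_backup) yields O(not report_credential).
Premise 4, O(not timestamp_blueprint → report_credential), contraposes to O(not report_credential → timestamp_blueprint); with O(not report_credential) we get O(timestamp_blueprint).
The contrapositive of premise 9 (O(not escrow_budget → not timestamp_blueprint)) is O(timestamp_blueprint → escrow_budget), and O(timestamp_blueprint) is already established, so O(escrow_budget).
The contrapositive of premise 11 (O(not wear_ppe → not escrow_budget)) is O(escrow_budget → wear_ppe), and O(escrow_budget) is already established, so O(wear_ppe).
The contrapositive of premise 8 (O(disclose_patent → not wear_ppe)) is O(wear_ppe → not disclose_patent), and O(wear_ppe) is already established, so O(not disclose_patent).
From O(not disclose_patent) and premise 2, O(not disclose_patent → not inform_specimen), we obtain O(not inform_specimen).
Premises 1, 3, 6, 10 do not contribute to this derivation.
So O(not inform_specimen) follows.

Yes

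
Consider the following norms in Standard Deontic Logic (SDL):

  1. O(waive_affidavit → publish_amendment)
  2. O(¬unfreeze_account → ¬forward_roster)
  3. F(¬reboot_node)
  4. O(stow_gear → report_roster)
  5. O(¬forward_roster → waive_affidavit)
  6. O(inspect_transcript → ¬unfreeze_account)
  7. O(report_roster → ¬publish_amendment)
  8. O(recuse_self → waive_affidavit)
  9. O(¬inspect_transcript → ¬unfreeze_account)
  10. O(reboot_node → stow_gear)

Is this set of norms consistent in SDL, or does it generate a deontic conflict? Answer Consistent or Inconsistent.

Premises 9 and 6 cover both cases: O(¬inspect_transcript → ¬unfreeze_account) and O(inspect_transcript → ¬unfreeze_account). Since ¬inspect_transcript ∨ inspect_transcript is a tautology, O(¬unfreeze_account) follows.
From O(¬unfreeze_account) and premise 2, O(¬unfreeze_account → ¬forward_roster), we obtain O(¬forward_roster).
Premise 5 is O(¬forward_roster → waive_affidavit); since O(¬forward_roster), deontic closure gives O(waive_affidavit).
Applying K to premise 1 (O(waive_affidavit → publish_amendment)) and O(waive_affidavit) yields O(publish_amendment).
Premise 7, O(report_roster → ¬publish_amendment), contraposes to O(publish_amendment → ¬report_roster); with O(publish_amendment) we get O(¬report_roster).
The contrapositive of premise 4 (O(stow_gear → report_roster)) is O(¬report_roster → ¬stow_gear), and O(¬report_roster) is already established, so O(¬stow_gear).
Premise 10 is O(reboot_node → stow_gear); contrapositively O(¬stow_gear → ¬reboot_node). Since O(¬stow_gear) holds, K gives O(¬reboot_node).
But premise 3, F(¬reboot_node), means O(reboot_node).
We now have both O(¬reboot_node) and O(reboot_node) — reboot_node is simultaneously obligatory and forbidden, violating the D-axiom.

Inconsistent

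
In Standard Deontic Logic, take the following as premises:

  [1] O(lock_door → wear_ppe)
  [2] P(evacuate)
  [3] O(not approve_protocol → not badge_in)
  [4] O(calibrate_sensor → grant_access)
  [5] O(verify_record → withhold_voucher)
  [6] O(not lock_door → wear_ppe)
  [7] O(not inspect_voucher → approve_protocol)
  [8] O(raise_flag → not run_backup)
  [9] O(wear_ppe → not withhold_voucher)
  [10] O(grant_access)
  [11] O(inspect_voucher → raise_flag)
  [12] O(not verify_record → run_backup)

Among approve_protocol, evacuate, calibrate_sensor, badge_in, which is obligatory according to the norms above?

approve_protocol

By case analysis on not lock_door: premise 6 gives O(not lock_door → wear_ppe) and premise 1 gives O(lock_door → wear_ppe), so O(wear_ppe) either way.
From O(wear_ppe) and premise 9, O(wear_ppe → not withhold_voucher), we obtain O(not withhold_voucher).
The contrapositive of premise 5 (O(verify_record → withhold_voucher)) is O(not withhold_voucher → not verify_record), and O(not withhold_voucher) is already established, so O(not verify_record).
From O(not verify_record) and premise 12, O(not verify_record → run_backup), we obtain O(run_backup).
Premise 8, O(raise_flag → not run_backup), contraposes to O(run_backup → not raise_flag); with O(run_backup) we get O(not raise_flag).
The contrapositive of premise 11 (O(inspect_voucher → raise_flag)) is O(not raise_flag → not inspect_voucher), and O(not raise_flag) is already established, so O(not inspect_voucher).
From O(not inspect_voucher) and premise 7, O(not inspect_voucher → approve_protocol), we obtain O(approve_protocol).
So O(approve_protocol) holds — approve_protocol is obligatory. None of the other listed options is made obligatory by any chain of premises.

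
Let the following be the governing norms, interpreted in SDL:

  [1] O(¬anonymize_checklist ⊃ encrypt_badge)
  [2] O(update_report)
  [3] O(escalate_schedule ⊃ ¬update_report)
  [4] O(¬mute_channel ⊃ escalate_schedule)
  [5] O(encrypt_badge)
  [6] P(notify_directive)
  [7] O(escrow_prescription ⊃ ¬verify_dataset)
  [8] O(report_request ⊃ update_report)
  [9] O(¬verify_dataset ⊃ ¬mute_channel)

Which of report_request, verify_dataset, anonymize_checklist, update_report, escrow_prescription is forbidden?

Premise 2 gives O(update_report).
Premise 3, O(escalate_schedule ⊃ ¬update_report), contraposes to O(update_report ⊃ ¬escalate_schedule); with O(update_report) we get O(¬escalate_schedule).
Premise 4, O(¬mute_channel ⊃ escalate_schedule), contraposes to O(¬escalate_schedule ⊃ mute_channel); with O(¬escalate_schedule) we get O(mute_channel).
The contrapositive of premise 9 (O(¬verify_dataset ⊃ ¬mute_channel)) is O(mute_channel ⊃ verify_dataset), and O(mute_channel) is already established, so O(verify_dataset).
The contrapositive of premise 7 (O(escrow_prescription ⊃ ¬verify_dataset)) is O(verify_dataset ⊃ ¬escrow_prescription), and O(verify_dataset) is already established, so O(¬escrow_prescription).
So O(¬escrow_prescription) holds, i.e. escrow_prescription is forbidden. None of the other listed options is forbidden under the premises.

escrow_prescription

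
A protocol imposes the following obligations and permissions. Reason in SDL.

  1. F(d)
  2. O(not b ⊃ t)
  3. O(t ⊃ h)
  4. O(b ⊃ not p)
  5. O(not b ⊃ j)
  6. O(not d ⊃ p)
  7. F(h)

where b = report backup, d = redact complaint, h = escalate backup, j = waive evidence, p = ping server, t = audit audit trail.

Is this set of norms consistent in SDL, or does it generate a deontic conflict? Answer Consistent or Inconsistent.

F(h) at premise 7 means O(not h).
Premise 3, O(t ⊃ h), contraposes to O(not h ⊃ not t); with O(not h) we get O(not t).
Premise 2 is O(not b ⊃ t); contrapositively O(not t ⊃ b). Since O(not t) holds, K gives O(b).
Applying K to premise 4 (O(b ⊃ not p)) and O(b) yields O(not p).
Premise 6 is O(not d ⊃ p); contrapositively O(not p ⊃ d). Since O(not p) holds, K gives O(d).
Yet premise 1 is F(d), i.e. O(not d).
We now have both O(d) and O(not d) — d is simultaneously obligatory and forbidden, violating the D-axiom.

Inconsistent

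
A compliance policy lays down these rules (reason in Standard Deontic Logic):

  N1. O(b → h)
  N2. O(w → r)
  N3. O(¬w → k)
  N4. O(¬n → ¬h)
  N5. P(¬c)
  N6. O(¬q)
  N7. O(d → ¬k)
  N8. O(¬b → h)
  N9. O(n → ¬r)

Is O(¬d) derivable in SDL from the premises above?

Yes

Premises 1 and 8 cover both cases: O(b → h) and O(¬b → h). Since b ∨ ¬b is a tautology, O(h) follows.
Premise 4, O(¬n → ¬h), contraposes to O(h → n); with O(h) we get O(n).
From O(n) and premise 9, O(n → ¬r), we obtain O(¬r).
Premise 2, O(w → r), contraposes to O(¬r → ¬w); with O(¬r) we get O(¬w).
Applying K to premise 3 (O(¬w → k)) and O(¬w) yields O(k).
The contrapositive of premise 7 (O(d → ¬k)) is O(k → ¬d), and O(k) is already established, so O(¬d).
Premises 5, 6 do not contribute to this derivation.
So O(¬d) follows.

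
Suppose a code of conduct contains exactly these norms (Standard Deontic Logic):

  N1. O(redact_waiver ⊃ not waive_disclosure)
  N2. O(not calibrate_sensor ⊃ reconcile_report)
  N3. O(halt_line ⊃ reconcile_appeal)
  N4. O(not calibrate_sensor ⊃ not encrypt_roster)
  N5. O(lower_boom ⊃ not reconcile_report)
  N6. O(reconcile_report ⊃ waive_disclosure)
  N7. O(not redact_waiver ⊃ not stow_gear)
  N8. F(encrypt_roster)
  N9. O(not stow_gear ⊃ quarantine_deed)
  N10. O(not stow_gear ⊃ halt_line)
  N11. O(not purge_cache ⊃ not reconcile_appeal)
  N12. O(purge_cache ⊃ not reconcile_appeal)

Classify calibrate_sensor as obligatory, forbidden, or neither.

By case analysis on purge_cache: premise 12 gives O(purge_cache ⊃ not reconcile_appeal) and premise 11 gives O(not purge_cache ⊃ not reconcile_appeal), so O(not reconcile_appeal) either way.
Premise 3, O(halt_line ⊃ reconcile_appeal), contraposes to O(not reconcile_appeal ⊃ not halt_line); with O(not reconcile_appeal) we get O(not halt_line).
The contrapositive of premise 10 (O(not stow_gear ⊃ halt_line)) is O(not halt_line ⊃ stow_gear), and O(not halt_line) is already established, so O(stow_gear).
The contrapositive of premise 7 (O(not redact_waiver ⊃ not stow_gear)) is O(stow_gear ⊃ redact_waiver), and O(stow_gear) is already established, so O(redact_waiver).
From O(redact_waiver) and premise 1, O(redact_waiver ⊃ not waive_disclosure), we obtain O(not waive_disclosure).
The contrapositive of premise 6 (O(reconcile_report ⊃ waive_disclosure)) is O(not waive_disclosure ⊃ not reconcile_report), and O(not waive_disclosure) is already established, so O(not reconcile_report).
Premise 2, O(not calibrate_sensor ⊃ reconcile_report), contraposes to O(not reconcile_report ⊃ calibrate_sensor); with O(not reconcile_report) we get O(calibrate_sensor).
Premises 4, 5, 8, 9 do not contribute to this derivation.
Hence calibrate_sensor is obligatory.

Obligatory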